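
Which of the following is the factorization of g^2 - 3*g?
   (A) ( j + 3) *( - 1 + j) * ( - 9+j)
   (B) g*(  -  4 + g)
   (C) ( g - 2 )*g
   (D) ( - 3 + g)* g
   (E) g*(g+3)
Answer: D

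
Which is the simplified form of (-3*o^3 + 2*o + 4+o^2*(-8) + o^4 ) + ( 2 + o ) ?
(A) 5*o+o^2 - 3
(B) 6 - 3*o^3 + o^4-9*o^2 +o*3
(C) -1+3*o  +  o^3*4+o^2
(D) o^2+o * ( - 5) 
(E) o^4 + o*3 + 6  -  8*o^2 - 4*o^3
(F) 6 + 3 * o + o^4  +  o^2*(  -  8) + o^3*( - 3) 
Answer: F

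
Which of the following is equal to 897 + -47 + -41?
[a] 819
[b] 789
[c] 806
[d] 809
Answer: d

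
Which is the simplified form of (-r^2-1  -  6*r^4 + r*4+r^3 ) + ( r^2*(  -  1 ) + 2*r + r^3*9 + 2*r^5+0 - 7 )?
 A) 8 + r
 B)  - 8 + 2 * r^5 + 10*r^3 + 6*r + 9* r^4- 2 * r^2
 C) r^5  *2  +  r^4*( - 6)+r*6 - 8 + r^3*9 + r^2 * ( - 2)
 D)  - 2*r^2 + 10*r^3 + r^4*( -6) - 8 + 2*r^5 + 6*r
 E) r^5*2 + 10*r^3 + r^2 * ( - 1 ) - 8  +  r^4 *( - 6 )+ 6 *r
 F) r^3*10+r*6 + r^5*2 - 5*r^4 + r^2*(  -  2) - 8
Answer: D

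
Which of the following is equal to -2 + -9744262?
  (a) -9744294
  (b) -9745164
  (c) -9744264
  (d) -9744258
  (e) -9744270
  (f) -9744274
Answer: c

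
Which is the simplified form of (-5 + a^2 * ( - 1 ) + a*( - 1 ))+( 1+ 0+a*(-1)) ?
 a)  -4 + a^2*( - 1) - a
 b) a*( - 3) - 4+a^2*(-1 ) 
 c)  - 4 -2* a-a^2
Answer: c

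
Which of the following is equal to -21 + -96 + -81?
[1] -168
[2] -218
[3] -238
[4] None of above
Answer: 4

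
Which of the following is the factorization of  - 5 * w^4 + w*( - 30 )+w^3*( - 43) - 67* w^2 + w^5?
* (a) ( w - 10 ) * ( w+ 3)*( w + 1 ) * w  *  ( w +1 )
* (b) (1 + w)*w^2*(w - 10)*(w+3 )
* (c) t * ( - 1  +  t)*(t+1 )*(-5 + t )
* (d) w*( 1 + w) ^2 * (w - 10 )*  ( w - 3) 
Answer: a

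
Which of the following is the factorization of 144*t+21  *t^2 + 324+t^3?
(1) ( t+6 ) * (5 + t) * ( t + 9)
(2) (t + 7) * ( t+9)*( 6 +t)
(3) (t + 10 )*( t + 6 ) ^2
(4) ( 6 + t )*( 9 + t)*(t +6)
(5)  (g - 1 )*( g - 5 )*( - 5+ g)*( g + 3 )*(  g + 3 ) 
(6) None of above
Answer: 4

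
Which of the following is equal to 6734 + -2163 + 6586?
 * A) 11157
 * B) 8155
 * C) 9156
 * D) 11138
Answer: A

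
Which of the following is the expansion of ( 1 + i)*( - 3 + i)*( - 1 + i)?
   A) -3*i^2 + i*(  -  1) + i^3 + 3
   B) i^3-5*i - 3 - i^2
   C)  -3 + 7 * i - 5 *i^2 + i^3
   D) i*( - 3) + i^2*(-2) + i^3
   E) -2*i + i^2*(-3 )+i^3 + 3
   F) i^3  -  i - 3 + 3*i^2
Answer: A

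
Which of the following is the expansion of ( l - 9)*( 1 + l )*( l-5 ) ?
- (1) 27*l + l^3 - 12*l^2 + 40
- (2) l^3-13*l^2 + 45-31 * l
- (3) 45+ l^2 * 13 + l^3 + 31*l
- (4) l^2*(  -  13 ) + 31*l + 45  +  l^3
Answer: 4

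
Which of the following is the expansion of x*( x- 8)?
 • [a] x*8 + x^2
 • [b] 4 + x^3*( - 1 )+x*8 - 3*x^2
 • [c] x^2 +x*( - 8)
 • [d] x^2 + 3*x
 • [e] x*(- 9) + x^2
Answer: c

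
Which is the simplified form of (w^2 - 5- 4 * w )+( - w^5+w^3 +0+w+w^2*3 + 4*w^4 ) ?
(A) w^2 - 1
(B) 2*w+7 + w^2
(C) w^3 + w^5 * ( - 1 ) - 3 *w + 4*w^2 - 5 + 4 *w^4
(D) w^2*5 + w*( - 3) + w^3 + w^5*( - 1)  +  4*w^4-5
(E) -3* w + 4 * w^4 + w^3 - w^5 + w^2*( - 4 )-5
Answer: C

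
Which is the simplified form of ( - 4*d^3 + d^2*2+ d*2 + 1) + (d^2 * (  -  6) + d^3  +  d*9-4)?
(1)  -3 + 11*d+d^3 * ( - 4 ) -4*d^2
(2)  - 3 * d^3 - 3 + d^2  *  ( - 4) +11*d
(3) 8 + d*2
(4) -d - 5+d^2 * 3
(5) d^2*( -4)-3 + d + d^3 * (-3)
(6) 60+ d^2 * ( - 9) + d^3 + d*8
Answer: 2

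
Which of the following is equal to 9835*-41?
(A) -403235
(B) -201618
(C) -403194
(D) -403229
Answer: A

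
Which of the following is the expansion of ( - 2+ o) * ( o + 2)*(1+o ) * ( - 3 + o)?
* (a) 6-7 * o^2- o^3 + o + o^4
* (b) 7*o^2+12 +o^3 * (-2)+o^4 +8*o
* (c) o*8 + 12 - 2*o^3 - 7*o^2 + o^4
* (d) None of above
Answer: c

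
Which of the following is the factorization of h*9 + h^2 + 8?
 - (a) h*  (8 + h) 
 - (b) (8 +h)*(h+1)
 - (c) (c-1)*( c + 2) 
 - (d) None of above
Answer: b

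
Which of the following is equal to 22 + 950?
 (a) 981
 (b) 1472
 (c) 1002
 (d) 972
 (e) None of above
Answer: d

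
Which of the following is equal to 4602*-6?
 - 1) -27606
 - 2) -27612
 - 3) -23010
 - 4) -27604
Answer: 2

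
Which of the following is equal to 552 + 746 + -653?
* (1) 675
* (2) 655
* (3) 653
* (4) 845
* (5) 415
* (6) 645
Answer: 6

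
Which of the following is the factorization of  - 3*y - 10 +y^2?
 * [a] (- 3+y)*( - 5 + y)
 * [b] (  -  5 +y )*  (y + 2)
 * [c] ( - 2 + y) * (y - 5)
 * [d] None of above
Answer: b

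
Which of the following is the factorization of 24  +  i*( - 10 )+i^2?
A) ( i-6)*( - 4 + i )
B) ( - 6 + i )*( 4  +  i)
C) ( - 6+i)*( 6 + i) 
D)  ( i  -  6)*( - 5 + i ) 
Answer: A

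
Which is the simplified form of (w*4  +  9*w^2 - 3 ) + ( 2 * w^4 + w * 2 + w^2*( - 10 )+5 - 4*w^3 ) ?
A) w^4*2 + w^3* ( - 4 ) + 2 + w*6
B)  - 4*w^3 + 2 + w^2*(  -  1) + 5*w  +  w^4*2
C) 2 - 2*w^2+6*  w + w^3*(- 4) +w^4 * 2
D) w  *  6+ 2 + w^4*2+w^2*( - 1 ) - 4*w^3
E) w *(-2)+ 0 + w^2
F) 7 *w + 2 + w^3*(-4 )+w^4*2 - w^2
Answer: D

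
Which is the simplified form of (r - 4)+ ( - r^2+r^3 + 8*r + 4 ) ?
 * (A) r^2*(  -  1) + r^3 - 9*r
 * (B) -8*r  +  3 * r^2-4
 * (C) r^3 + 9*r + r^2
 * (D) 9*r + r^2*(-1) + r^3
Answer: D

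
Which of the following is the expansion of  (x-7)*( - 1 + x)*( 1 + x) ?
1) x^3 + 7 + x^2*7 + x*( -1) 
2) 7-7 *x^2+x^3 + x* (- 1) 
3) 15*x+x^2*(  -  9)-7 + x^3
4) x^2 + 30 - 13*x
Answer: 2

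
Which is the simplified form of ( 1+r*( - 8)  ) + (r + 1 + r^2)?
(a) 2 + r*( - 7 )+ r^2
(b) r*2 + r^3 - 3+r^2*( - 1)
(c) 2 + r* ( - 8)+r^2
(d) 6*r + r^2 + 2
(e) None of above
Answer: a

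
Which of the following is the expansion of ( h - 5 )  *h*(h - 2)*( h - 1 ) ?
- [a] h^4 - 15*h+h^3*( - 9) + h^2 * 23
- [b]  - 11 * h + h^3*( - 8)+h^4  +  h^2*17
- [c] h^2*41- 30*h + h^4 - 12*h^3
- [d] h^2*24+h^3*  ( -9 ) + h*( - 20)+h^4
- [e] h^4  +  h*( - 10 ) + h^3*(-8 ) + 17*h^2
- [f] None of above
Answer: e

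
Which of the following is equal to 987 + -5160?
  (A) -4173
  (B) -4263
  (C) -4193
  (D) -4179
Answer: A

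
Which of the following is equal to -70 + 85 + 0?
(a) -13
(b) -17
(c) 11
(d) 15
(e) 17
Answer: d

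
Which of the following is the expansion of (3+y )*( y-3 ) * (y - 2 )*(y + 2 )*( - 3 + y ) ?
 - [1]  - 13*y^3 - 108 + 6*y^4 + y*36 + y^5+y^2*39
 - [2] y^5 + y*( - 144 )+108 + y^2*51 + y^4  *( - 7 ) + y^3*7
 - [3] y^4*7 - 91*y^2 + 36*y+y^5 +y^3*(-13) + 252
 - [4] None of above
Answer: 4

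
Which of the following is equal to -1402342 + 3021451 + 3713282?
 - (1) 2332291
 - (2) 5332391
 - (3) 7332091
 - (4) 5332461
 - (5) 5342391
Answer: 2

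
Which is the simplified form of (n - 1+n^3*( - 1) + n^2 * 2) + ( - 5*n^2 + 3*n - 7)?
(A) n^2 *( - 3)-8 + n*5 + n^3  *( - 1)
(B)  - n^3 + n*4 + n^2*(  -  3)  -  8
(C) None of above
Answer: B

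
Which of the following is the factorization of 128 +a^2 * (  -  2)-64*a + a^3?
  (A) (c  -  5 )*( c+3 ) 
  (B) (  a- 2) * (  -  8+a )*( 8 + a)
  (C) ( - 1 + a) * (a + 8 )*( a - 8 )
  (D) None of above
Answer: B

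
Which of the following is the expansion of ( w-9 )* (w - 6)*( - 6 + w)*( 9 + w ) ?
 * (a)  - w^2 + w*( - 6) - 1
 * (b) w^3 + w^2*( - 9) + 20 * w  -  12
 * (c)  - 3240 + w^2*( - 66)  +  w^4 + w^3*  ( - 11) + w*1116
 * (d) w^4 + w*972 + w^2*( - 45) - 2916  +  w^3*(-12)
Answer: d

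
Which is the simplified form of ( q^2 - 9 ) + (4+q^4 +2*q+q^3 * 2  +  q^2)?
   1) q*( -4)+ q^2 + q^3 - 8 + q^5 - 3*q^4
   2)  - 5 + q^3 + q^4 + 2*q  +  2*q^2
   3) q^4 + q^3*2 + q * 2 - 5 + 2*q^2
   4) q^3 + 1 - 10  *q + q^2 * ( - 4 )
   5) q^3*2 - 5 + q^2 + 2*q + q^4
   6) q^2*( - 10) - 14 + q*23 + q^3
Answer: 3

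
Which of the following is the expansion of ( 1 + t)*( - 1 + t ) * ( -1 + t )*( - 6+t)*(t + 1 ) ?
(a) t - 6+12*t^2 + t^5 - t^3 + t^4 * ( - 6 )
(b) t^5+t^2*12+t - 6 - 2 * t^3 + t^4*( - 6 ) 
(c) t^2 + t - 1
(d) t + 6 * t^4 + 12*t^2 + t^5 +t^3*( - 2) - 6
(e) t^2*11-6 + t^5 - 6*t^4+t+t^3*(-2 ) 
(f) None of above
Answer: b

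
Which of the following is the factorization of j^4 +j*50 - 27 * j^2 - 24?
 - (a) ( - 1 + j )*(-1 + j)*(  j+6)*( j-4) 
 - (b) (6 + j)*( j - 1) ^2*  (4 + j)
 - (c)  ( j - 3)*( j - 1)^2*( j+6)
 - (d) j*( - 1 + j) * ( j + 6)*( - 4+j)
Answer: a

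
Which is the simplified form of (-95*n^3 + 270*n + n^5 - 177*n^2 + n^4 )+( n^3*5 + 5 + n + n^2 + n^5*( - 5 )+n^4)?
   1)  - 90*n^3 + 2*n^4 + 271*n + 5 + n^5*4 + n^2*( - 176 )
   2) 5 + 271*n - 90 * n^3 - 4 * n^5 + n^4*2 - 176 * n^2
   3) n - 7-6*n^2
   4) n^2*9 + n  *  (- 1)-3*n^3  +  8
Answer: 2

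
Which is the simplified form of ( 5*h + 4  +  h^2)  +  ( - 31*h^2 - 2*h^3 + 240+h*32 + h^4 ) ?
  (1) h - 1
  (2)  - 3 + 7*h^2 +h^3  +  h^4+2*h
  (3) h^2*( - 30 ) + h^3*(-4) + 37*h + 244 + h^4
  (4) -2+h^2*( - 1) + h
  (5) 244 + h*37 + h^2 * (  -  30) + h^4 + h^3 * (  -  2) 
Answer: 5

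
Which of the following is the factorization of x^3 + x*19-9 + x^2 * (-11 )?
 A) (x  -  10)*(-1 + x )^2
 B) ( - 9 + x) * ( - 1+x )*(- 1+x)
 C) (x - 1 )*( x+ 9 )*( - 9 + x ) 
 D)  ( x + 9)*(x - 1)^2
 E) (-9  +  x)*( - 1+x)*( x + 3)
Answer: B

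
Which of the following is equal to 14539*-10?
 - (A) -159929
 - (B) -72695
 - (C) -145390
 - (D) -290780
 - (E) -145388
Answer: C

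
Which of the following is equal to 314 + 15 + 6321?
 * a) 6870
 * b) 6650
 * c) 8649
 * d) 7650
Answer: b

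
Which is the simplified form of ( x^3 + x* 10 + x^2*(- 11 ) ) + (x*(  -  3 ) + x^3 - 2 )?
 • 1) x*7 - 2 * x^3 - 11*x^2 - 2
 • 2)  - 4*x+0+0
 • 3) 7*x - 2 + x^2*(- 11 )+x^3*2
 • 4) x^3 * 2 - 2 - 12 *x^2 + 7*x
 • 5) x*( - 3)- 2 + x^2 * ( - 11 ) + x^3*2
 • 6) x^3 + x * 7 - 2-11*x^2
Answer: 3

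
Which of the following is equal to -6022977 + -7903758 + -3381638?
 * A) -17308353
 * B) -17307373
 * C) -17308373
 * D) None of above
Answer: C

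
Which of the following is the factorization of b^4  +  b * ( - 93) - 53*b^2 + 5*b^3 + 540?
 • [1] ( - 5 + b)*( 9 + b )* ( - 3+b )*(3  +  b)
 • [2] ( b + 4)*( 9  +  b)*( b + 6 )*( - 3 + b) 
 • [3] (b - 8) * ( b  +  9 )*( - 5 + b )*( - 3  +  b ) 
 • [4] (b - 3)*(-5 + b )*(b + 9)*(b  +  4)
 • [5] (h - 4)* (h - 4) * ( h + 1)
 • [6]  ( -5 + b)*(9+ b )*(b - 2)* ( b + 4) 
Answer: 4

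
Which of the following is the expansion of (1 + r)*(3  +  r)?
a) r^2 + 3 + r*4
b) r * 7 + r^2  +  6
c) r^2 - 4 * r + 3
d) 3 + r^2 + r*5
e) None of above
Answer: a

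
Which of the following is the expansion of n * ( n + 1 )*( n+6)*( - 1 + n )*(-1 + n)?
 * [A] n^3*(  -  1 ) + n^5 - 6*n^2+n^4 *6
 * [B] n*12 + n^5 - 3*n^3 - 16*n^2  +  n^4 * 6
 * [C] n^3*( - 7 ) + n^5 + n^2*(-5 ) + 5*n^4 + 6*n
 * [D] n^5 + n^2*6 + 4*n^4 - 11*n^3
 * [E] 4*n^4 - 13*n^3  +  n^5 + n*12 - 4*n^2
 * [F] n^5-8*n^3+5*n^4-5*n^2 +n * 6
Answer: C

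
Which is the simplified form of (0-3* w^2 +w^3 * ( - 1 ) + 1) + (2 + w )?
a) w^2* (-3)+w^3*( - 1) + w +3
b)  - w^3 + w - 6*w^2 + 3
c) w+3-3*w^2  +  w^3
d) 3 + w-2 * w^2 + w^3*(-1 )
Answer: a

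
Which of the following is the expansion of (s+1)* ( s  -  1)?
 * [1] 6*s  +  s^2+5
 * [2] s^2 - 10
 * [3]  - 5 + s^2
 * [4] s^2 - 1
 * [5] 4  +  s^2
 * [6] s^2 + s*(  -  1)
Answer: 4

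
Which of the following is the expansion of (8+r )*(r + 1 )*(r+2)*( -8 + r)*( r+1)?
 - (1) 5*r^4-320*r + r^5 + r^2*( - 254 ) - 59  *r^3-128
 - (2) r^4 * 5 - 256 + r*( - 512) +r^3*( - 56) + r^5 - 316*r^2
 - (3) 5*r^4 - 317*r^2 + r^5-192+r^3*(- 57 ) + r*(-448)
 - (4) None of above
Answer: 4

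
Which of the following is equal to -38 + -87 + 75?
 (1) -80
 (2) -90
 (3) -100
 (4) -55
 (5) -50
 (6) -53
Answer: 5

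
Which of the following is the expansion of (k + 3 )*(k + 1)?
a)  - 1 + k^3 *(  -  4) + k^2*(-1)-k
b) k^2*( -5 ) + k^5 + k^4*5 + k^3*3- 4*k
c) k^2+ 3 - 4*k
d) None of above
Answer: d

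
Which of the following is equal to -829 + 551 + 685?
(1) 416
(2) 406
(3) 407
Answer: 3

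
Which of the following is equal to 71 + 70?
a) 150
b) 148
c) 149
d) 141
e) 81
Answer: d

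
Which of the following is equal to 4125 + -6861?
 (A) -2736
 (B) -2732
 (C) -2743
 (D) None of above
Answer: A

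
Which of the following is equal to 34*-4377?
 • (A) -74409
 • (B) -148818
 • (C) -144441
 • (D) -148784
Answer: B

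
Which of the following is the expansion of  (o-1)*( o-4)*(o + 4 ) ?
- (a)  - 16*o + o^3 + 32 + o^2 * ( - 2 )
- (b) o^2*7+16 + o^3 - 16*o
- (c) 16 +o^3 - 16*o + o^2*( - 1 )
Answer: c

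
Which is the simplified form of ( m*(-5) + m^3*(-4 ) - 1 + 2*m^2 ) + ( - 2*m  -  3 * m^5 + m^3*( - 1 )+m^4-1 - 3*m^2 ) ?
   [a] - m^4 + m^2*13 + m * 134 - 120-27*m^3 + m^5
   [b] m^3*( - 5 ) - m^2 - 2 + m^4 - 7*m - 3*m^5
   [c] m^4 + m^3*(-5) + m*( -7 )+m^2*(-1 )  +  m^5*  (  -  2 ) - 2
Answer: b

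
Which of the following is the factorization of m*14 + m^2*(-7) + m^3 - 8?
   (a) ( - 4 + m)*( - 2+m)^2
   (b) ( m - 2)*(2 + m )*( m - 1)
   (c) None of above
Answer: c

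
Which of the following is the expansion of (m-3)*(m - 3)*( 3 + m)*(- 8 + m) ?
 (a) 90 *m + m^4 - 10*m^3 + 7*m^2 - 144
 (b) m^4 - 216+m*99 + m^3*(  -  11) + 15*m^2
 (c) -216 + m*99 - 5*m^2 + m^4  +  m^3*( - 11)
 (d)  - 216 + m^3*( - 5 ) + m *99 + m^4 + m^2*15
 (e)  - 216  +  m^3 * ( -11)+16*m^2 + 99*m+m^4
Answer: b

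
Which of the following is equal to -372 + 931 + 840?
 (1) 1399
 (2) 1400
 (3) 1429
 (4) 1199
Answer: 1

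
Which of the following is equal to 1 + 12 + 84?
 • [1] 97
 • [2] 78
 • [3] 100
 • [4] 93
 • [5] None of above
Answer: 1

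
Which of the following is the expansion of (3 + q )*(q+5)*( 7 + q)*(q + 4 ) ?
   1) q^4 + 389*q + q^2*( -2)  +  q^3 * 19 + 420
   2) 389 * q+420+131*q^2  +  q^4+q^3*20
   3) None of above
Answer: 3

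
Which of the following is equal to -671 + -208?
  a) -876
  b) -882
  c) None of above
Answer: c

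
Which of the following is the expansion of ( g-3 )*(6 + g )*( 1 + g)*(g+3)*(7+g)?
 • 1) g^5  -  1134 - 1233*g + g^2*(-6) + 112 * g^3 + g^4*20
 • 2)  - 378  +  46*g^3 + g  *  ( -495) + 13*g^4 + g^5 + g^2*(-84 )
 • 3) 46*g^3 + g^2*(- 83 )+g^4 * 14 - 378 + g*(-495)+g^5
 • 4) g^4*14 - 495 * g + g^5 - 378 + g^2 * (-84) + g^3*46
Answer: 4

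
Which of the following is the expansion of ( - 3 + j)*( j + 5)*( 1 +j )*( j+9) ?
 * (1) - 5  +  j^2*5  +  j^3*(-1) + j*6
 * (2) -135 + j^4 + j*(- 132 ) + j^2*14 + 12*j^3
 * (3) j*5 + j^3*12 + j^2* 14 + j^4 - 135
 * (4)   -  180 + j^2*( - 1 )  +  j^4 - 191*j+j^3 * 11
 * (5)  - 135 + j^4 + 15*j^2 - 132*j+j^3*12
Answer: 2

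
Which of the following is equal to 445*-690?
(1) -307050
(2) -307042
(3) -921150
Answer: 1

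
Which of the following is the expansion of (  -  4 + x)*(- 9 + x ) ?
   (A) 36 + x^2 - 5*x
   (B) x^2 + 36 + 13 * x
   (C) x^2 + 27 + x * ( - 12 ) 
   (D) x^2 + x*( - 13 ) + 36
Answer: D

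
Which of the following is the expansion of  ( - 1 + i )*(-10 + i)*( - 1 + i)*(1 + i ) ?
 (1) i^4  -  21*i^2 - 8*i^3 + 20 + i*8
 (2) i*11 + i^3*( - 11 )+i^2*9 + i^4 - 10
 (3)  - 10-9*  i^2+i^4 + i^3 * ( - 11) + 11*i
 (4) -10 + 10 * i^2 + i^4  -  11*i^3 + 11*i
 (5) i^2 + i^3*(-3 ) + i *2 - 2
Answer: 2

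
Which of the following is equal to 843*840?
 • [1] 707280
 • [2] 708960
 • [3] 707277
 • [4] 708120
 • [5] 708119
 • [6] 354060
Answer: 4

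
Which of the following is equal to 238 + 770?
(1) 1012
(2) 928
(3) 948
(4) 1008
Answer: 4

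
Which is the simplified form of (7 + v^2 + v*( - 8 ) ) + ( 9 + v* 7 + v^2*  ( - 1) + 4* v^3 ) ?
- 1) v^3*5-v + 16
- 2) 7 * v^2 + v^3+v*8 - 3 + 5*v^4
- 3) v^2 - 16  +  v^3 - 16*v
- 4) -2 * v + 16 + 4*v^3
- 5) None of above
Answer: 5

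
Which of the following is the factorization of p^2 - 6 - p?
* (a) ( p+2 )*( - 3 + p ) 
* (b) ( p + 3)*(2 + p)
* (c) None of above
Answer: a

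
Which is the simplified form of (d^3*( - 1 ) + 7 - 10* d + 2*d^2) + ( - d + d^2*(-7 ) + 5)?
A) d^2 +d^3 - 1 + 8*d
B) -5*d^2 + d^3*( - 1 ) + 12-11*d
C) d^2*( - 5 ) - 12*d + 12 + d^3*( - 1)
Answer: B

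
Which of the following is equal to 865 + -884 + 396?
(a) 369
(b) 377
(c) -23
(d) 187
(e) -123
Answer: b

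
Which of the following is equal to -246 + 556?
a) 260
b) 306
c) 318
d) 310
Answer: d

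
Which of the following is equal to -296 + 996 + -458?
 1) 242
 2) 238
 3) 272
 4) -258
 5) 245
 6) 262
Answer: 1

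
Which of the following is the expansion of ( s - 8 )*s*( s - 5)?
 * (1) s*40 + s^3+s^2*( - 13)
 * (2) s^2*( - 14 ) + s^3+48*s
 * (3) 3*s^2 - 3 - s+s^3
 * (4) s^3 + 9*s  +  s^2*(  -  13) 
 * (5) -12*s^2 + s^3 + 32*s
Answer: 1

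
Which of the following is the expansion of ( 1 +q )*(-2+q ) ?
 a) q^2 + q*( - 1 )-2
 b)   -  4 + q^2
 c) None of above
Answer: a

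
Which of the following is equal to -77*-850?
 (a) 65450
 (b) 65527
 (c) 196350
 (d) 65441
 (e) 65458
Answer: a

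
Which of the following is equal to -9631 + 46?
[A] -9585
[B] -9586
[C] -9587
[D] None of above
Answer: A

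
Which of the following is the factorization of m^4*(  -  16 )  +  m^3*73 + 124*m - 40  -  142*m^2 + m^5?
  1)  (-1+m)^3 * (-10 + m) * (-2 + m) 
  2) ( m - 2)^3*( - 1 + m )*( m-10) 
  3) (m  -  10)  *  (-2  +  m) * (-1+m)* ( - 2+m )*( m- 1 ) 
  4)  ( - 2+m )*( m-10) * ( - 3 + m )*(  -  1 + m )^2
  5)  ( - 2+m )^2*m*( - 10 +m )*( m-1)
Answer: 3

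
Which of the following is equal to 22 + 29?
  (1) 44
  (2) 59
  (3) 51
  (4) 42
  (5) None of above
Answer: 3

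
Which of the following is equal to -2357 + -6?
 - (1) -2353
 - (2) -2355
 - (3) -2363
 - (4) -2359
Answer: 3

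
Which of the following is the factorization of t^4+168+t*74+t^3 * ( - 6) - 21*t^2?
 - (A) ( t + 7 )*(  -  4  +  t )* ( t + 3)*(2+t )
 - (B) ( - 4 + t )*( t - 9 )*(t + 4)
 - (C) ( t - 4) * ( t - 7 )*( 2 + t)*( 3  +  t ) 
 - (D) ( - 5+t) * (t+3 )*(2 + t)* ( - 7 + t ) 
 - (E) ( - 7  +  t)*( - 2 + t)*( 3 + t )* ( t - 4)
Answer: C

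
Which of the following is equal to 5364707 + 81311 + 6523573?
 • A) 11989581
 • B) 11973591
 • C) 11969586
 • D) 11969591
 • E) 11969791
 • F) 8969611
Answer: D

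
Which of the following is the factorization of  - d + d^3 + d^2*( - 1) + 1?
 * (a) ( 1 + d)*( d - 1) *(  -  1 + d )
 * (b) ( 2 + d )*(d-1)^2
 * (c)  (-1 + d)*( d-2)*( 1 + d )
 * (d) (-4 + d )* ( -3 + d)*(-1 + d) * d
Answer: a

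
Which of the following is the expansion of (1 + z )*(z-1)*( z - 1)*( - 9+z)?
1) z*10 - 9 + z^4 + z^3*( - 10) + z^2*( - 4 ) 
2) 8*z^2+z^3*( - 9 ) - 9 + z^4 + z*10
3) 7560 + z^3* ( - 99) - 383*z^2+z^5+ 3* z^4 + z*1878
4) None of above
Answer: 4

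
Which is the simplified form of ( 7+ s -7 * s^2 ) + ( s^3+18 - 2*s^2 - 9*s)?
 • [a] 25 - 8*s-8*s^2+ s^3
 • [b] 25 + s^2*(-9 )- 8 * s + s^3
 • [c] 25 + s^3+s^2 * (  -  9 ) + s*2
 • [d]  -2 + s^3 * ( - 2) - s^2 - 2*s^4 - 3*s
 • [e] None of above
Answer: b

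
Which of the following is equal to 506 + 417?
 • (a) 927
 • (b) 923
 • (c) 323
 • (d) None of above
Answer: b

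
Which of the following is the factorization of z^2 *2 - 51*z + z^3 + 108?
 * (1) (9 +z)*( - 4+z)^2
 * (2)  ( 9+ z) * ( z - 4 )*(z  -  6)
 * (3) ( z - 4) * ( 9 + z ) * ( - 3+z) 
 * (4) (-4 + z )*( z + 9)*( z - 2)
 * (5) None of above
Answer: 3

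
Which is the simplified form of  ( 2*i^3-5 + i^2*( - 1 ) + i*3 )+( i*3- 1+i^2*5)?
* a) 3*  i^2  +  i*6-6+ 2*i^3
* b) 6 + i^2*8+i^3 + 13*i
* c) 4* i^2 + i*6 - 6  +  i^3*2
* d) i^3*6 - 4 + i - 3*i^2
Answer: c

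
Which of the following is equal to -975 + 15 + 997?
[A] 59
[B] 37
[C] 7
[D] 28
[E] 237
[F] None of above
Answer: B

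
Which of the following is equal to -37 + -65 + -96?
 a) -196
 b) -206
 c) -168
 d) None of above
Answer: d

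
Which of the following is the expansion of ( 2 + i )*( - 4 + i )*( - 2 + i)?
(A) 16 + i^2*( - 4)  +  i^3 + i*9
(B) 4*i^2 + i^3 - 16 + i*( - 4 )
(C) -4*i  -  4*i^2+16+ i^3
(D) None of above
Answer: C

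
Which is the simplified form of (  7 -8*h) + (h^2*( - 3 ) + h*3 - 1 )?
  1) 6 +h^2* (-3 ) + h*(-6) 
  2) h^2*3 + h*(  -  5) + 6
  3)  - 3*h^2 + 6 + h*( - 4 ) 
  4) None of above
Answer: 4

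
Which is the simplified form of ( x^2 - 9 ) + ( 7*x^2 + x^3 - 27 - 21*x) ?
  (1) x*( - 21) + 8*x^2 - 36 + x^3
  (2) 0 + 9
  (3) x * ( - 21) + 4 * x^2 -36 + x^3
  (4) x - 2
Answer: 1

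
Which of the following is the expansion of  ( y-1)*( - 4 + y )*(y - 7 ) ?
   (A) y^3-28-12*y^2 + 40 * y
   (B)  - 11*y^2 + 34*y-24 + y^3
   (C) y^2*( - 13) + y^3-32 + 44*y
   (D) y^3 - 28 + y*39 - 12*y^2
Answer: D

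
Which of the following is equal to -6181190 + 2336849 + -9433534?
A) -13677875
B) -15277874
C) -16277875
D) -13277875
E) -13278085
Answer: D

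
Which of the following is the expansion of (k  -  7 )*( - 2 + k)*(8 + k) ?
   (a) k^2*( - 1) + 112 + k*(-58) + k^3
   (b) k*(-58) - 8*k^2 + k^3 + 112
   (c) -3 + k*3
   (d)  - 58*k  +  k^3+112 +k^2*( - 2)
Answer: a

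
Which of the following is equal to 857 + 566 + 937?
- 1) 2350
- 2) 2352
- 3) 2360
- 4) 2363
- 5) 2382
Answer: 3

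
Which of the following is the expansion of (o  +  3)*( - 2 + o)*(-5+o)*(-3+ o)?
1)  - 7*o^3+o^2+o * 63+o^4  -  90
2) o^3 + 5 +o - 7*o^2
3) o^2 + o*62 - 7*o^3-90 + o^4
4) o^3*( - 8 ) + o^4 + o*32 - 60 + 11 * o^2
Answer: 1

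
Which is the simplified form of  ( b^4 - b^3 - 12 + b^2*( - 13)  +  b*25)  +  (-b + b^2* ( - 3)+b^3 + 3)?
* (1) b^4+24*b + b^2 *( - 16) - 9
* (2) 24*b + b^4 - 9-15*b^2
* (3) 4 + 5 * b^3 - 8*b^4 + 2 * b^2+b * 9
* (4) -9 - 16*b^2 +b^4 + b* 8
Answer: 1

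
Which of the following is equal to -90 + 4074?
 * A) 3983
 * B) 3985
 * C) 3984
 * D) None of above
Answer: C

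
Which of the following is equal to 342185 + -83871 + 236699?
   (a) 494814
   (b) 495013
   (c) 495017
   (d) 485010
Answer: b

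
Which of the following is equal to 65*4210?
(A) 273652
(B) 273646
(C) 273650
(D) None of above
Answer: C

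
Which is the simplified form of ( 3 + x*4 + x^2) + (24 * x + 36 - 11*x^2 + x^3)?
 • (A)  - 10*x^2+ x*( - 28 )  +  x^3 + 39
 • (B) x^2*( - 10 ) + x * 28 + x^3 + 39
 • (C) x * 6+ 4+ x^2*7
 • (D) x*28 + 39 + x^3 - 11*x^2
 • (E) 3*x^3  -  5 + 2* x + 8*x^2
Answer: B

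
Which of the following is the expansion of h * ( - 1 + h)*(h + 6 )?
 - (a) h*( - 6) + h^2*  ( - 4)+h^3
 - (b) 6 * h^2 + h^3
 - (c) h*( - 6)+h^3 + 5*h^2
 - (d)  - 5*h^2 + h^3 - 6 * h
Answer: c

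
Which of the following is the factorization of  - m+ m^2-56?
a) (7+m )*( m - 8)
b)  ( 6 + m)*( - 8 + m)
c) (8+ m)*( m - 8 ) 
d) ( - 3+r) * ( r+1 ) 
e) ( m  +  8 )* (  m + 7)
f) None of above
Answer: a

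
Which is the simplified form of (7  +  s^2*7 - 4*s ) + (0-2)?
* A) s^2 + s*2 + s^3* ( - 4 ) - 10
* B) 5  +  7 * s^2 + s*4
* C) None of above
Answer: C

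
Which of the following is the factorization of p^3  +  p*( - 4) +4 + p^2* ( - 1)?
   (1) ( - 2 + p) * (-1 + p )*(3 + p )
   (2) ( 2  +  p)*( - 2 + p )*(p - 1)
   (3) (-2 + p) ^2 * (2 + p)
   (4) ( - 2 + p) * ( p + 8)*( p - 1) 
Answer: 2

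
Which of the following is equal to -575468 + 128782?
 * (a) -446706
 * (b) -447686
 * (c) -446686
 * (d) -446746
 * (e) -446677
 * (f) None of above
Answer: c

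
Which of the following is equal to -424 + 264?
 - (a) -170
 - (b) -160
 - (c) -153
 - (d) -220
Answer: b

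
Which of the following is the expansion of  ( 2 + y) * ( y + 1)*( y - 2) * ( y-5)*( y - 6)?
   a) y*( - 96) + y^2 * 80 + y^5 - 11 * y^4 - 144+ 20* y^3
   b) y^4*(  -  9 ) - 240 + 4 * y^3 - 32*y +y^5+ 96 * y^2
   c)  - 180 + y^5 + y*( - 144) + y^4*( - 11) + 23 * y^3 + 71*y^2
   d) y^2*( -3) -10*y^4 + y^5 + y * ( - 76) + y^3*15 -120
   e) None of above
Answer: e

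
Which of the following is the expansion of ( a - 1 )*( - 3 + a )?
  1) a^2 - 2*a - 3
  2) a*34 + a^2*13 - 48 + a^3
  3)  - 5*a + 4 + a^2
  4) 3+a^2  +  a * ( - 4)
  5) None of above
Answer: 4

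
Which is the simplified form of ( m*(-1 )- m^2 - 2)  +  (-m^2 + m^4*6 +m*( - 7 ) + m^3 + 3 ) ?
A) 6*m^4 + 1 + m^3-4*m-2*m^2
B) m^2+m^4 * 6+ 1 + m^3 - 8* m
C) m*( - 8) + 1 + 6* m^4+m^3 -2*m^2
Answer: C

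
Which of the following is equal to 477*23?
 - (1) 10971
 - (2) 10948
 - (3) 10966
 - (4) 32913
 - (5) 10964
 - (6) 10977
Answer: 1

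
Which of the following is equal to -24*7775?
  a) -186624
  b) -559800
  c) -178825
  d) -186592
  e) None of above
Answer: e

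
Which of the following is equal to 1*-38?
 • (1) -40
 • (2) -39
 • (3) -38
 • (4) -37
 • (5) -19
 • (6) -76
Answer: 3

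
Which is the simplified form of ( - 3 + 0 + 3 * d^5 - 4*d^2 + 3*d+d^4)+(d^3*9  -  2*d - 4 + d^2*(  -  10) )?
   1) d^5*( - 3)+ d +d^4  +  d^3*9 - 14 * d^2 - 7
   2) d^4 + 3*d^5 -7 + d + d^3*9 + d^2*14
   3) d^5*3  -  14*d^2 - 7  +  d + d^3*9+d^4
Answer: 3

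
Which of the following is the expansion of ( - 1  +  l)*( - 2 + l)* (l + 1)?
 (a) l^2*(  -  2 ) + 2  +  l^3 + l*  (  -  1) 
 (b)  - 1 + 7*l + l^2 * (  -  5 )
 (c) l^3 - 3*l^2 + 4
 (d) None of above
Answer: a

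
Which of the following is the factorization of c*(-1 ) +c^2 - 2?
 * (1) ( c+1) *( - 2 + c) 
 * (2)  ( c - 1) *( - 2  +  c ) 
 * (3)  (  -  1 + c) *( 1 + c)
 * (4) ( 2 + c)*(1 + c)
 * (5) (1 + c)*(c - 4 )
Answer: 1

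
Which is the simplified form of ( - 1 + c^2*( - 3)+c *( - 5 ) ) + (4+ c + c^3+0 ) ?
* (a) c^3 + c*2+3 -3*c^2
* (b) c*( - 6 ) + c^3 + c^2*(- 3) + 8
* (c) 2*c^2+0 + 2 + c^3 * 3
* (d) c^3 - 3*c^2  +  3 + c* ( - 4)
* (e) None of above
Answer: d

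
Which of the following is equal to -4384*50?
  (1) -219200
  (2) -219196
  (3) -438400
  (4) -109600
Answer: 1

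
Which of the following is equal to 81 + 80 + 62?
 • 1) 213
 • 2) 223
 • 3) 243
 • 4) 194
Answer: 2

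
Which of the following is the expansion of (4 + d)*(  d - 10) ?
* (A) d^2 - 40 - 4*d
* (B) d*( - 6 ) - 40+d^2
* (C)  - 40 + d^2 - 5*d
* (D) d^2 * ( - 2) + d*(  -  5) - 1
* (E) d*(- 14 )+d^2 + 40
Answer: B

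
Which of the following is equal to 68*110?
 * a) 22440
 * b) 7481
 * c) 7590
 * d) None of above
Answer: d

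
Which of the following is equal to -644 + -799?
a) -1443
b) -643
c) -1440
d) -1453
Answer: a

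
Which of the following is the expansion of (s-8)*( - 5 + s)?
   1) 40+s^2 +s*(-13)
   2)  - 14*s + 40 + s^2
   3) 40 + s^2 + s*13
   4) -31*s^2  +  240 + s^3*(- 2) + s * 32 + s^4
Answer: 1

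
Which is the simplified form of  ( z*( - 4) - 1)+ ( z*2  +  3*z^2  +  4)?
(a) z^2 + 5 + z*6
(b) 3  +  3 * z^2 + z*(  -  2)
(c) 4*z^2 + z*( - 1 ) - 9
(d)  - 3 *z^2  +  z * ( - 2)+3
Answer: b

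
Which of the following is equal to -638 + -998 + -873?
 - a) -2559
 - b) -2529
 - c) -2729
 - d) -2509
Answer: d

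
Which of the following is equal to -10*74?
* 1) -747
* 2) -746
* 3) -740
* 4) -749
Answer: 3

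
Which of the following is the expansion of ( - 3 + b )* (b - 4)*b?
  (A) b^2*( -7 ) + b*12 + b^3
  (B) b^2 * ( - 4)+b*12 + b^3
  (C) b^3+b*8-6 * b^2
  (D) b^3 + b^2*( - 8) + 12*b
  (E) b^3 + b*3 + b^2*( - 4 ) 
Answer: A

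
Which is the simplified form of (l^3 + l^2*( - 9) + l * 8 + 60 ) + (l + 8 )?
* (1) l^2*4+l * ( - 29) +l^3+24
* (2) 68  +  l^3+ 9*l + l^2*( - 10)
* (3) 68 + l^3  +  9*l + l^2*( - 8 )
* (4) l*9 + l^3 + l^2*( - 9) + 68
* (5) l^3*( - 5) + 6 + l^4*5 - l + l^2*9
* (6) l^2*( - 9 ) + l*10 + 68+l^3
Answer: 4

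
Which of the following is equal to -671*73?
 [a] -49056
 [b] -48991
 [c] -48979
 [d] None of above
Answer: d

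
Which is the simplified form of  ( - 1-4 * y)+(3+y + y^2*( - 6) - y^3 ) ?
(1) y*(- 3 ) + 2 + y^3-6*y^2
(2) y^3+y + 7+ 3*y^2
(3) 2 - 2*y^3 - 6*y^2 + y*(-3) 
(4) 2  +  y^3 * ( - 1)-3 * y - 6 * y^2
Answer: 4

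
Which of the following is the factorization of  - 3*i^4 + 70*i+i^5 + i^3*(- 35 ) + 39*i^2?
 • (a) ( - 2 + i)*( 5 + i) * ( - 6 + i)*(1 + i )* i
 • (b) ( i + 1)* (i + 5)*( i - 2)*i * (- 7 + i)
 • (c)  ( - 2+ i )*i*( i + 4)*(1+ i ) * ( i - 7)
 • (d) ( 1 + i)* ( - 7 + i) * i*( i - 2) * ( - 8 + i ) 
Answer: b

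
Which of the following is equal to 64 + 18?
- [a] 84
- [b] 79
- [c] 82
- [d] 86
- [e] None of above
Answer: c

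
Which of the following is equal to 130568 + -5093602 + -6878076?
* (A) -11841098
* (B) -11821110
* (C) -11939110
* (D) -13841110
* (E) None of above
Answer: E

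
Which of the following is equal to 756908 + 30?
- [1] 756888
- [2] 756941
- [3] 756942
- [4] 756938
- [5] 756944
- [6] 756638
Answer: 4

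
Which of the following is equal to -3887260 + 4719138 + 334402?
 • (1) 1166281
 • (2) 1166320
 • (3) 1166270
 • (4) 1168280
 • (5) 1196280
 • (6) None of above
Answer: 6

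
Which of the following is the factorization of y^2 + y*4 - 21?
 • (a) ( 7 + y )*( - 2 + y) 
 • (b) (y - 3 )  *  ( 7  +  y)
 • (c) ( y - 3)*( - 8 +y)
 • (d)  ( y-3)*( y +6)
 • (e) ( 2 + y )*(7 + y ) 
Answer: b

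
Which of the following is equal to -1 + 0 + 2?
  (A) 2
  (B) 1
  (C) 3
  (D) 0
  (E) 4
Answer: B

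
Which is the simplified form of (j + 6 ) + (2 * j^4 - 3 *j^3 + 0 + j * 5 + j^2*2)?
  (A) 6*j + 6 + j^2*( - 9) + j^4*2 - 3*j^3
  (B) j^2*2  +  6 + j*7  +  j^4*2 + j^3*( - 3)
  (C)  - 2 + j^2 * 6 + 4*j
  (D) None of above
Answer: D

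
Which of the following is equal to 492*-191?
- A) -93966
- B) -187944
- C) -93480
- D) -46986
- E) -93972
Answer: E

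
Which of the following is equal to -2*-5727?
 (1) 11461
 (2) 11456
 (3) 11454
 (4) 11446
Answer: 3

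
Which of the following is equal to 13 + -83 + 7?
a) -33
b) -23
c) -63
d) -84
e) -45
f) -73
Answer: c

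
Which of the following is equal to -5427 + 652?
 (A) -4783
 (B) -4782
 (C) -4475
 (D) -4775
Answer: D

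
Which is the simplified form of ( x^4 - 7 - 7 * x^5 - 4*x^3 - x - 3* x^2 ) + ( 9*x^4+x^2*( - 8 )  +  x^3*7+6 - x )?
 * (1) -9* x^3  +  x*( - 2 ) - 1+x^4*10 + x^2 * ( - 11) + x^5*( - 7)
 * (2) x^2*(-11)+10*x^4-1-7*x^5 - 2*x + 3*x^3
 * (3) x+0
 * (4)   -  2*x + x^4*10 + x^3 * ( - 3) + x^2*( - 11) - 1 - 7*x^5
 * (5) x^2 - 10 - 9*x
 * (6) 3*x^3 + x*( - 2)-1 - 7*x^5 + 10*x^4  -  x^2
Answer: 2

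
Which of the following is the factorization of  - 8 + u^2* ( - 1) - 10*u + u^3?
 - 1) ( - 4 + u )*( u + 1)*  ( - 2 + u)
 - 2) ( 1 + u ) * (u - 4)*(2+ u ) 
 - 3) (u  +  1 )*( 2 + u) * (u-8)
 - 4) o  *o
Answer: 2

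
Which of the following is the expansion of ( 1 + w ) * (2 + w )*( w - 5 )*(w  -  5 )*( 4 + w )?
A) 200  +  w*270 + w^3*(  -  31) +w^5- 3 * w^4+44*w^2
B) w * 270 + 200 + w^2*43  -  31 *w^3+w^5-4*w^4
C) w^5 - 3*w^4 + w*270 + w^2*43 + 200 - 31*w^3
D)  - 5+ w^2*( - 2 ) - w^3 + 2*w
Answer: C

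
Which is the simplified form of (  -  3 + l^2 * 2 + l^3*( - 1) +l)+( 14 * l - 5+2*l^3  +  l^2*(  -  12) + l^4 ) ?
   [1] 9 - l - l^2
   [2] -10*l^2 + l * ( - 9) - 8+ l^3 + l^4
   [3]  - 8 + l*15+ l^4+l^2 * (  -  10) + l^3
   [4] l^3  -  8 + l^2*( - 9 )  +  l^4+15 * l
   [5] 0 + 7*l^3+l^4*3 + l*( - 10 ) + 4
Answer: 3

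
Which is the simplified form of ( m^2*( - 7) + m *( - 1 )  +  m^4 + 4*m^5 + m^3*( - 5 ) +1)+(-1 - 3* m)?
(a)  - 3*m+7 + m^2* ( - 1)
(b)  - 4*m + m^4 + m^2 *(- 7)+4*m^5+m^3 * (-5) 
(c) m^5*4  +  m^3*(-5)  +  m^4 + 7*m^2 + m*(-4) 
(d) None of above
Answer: b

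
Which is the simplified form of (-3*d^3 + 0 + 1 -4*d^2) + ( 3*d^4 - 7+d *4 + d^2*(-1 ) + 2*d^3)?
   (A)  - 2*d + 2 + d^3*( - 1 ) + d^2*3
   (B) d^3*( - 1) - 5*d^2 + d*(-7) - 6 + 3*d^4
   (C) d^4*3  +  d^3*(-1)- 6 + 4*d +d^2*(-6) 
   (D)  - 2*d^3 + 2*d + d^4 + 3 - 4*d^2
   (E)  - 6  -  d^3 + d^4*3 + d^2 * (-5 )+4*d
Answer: E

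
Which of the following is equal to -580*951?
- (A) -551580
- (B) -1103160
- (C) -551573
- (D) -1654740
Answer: A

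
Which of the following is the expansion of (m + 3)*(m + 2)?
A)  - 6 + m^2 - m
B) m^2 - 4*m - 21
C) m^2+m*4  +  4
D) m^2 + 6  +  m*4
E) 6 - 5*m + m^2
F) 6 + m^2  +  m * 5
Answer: F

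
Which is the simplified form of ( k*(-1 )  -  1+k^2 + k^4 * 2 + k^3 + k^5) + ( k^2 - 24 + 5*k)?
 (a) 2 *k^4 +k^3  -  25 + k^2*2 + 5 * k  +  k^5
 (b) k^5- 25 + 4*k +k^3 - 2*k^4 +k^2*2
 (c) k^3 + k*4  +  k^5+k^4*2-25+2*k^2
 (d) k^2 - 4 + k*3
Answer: c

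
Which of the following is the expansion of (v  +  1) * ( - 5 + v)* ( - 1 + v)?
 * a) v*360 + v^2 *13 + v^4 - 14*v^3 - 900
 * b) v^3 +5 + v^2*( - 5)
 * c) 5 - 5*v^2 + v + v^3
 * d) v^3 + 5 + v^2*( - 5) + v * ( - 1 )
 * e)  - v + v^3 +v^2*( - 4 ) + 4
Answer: d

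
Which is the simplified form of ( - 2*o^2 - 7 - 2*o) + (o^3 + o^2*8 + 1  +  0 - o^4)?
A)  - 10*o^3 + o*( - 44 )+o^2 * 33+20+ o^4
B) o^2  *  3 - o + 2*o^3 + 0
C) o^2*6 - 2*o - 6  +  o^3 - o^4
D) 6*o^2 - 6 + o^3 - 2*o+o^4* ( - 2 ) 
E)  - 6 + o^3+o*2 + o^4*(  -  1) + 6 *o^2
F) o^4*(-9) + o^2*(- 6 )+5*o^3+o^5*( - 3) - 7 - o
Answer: C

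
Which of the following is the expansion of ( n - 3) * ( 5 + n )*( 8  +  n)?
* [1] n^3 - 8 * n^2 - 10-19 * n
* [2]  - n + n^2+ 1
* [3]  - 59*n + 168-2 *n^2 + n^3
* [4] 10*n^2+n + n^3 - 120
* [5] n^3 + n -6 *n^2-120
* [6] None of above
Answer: 4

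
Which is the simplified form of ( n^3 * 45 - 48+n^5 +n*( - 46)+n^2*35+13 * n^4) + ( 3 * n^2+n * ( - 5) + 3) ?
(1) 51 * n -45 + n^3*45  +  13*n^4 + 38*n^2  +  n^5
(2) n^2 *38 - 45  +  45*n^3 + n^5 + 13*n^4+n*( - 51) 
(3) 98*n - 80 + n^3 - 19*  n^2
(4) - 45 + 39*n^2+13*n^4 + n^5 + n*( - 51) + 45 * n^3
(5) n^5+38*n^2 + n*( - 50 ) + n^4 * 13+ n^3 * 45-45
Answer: 2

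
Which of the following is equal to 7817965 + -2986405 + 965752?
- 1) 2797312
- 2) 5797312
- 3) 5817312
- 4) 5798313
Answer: 2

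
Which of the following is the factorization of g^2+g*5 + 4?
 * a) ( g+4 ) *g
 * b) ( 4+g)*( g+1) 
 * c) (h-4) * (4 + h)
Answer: b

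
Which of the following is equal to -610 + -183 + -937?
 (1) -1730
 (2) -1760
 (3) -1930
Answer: 1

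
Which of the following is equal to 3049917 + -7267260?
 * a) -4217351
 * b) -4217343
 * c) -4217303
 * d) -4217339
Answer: b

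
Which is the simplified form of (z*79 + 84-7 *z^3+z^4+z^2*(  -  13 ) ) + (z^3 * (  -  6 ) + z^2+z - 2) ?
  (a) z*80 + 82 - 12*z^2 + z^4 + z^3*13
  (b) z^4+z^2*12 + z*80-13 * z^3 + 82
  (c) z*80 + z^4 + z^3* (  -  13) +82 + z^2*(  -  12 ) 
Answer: c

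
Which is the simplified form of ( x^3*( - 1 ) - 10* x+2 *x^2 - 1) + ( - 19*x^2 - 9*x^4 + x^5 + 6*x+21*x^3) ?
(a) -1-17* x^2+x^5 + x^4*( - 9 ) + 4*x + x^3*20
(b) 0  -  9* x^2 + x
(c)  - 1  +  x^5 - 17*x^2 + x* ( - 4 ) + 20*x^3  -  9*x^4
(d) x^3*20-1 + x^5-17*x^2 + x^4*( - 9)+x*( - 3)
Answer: c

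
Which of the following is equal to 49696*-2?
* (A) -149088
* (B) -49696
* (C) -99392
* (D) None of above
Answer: C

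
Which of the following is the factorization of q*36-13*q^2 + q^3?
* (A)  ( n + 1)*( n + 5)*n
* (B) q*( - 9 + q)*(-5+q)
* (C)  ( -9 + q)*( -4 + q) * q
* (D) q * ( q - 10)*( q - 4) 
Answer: C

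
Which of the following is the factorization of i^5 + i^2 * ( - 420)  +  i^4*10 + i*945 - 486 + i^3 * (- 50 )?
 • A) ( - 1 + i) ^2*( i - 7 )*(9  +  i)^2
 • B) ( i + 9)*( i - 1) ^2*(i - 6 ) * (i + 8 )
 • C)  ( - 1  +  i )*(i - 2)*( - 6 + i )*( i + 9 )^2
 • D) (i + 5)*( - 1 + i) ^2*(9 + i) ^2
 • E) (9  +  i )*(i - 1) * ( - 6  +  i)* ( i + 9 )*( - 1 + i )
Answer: E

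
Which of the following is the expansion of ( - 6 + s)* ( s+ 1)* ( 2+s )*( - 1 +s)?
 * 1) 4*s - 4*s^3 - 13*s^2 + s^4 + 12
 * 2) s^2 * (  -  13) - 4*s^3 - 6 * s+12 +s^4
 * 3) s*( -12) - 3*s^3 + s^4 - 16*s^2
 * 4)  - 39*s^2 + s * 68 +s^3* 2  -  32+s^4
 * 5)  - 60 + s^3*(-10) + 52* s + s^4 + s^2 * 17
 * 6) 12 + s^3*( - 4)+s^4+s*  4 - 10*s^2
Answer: 1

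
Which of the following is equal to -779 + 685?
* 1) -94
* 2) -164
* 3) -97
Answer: 1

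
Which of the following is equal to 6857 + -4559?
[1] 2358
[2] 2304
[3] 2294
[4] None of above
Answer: 4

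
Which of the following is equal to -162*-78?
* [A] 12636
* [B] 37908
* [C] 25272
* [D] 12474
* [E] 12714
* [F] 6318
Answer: A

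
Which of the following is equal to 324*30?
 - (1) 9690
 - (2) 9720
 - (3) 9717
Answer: 2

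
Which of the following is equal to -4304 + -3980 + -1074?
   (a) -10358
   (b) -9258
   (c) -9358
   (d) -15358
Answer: c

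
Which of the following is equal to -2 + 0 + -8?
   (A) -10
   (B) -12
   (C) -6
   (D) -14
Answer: A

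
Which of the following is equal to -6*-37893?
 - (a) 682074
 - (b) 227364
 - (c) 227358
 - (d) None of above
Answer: c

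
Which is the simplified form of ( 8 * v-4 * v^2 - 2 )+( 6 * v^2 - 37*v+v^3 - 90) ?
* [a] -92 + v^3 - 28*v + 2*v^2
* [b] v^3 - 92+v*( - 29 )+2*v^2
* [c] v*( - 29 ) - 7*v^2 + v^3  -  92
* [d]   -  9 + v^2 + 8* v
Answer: b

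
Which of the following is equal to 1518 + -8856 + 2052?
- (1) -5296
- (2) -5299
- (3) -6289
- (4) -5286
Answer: 4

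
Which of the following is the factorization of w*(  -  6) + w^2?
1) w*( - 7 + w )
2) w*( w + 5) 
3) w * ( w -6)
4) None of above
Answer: 3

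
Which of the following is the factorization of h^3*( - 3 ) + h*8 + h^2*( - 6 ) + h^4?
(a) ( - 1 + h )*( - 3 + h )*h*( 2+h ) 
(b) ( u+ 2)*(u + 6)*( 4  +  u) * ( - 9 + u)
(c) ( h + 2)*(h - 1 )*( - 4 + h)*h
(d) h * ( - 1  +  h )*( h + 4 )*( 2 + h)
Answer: c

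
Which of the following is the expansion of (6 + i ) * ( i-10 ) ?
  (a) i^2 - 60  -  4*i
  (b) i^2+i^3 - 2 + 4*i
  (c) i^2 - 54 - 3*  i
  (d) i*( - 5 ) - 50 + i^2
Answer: a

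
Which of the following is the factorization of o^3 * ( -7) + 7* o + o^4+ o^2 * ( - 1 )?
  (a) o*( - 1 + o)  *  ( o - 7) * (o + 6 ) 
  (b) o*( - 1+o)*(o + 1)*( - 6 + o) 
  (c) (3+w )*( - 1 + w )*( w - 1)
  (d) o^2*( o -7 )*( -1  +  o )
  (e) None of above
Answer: e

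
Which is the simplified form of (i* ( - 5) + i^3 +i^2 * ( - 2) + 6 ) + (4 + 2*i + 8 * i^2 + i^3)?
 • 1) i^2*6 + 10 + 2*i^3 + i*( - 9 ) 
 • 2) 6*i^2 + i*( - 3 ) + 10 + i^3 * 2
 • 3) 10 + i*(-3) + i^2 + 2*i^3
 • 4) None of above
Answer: 2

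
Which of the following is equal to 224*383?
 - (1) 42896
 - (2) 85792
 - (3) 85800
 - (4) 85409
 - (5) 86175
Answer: 2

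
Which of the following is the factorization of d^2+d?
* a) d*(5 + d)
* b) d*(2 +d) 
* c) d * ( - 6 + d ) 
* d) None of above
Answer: d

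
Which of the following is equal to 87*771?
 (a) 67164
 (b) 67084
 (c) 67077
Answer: c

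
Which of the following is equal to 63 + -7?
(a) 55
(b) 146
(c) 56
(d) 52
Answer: c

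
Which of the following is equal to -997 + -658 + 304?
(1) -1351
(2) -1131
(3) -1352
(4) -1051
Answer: 1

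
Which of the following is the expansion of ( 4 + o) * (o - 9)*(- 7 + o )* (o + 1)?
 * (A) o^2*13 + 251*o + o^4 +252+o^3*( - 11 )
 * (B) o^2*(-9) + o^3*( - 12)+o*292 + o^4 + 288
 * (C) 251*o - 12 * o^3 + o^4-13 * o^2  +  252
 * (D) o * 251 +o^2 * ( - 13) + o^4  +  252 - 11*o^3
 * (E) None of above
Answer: D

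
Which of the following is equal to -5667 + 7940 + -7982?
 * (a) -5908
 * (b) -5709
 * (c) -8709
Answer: b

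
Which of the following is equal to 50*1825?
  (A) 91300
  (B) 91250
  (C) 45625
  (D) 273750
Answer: B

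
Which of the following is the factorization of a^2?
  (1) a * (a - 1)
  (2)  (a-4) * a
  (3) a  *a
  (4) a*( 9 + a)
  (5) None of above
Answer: 3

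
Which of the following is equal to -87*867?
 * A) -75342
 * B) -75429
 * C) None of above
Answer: B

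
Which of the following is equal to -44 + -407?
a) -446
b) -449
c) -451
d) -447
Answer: c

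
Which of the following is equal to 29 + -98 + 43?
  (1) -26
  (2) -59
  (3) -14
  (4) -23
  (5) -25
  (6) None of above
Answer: 1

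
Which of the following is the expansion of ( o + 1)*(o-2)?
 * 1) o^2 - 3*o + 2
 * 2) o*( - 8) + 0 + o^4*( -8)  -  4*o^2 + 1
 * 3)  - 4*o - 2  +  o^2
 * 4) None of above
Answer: 4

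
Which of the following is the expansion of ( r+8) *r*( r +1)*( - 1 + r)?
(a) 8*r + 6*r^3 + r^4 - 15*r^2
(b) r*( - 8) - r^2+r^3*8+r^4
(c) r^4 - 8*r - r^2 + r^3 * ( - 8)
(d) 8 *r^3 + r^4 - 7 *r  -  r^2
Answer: b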